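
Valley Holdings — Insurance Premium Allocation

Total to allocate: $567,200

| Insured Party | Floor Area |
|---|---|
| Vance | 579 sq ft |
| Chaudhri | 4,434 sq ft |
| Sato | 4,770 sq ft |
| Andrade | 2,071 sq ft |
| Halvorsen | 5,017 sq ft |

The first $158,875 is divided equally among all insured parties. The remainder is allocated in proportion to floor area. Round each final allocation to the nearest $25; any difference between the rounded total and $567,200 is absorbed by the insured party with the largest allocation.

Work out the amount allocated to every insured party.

$158,875 shared equally gives $31,775 per insured party.
Remainder $408,325 by floor area (total 16,871): Vance 14,013.41 → $14,025; Chaudhri 107,315.10 → $107,325; Sato 115,447.23 → $115,450; Andrade 50,123.94 → $50,125; Halvorsen 121,425.32 → $121,425.
Rounding difference −$25 on remainder applied to Halvorsen.
Totals: Vance $31,775 + $14,025 = $45,800; Chaudhri $31,775 + $107,325 = $139,100; Sato $31,775 + $115,450 = $147,225; Andrade $31,775 + $50,125 = $81,900; Halvorsen $31,775 + $121,400 = $153,175.

Vance: $45,800 | Chaudhri: $139,100 | Sato: $147,225 | Andrade: $81,900 | Halvorsen: $153,175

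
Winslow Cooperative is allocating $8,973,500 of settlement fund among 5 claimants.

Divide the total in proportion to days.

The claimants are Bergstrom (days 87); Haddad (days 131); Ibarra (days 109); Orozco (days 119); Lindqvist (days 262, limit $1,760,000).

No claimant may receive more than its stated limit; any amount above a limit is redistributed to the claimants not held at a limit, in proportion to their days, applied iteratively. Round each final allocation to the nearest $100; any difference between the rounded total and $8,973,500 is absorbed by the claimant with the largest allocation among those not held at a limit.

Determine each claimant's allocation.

Bergstrom: $1,407,100; Haddad: $2,118,800; Ibarra: $1,762,900; Orozco: $1,924,700; Lindqvist: $1,760,000

Combined days = 708.
Proportional shares (ignoring caps): Bergstrom 1,102,675.85; Haddad 1,660,350.99; Ibarra 1,381,513.42; Orozco 1,508,257.77; Lindqvist 3,320,701.98.
Capped: Lindqvist ($1,760,000); balance $7,213,500 reallocated over remaining days 446.
Redistributed shares: Bergstrom 1,407,117.71 → $1,407,100; Haddad 2,118,763.45 → $2,118,800; Ibarra 1,762,940.58 → $1,762,900; Orozco 1,924,678.25 → $1,924,700.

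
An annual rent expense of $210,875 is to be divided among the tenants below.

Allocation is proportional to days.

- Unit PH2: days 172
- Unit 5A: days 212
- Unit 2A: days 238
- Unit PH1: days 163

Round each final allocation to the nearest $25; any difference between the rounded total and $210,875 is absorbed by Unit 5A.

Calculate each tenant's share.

Unit PH2: $46,200 | Unit 5A: $56,975 | Unit 2A: $63,925 | Unit PH1: $43,775

Combined days = 785.
Unrounded shares: Unit PH2 172/785 × $210,875 = 46,204.46; Unit 5A 212/785 × $210,875 = 56,949.68; Unit 2A 238/785 × $210,875 = 63,934.08; Unit PH1 163/785 × $210,875 = 43,786.78.
At nearest $25: Unit PH2 $46,200; Unit 5A $56,950; Unit 2A $63,925; Unit PH1 $43,775. Sum = $210,850.
Difference $210,875 − $210,850 = +$25 applied to Unit 5A: Unit 5A becomes $56,975.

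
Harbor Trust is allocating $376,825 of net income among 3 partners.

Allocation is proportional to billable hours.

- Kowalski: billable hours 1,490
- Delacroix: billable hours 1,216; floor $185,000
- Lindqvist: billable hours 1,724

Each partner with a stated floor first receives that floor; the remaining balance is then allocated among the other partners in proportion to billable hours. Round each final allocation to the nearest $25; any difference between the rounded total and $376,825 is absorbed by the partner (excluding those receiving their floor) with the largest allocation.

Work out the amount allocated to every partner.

Minimums first: Delacroix $185,000. Residual $191,825.
Residual split over remaining billable hours 3,214: Kowalski 88,929.45 → $88,925; Lindqvist 102,895.55 → $102,900.

Kowalski: $88,925; Delacroix: $185,000; Lindqvist: $102,900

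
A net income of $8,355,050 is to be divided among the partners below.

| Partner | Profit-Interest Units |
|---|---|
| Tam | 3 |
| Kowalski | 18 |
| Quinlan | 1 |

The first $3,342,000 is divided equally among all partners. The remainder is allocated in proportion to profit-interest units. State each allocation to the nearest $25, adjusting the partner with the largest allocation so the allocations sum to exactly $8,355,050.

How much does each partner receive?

Tam: $1,797,600 · Kowalski: $5,215,575 · Quinlan: $1,341,875

First tranche $3,342,000 split equally: $1,114,000 each.
Remainder $5,013,050 by profit-interest units (total 22): Tam 683,597.73 → $683,600; Kowalski 4,101,586.36 → $4,101,575; Quinlan 227,865.91 → $227,875.
Totals: Tam $1,114,000 + $683,600 = $1,797,600; Kowalski $1,114,000 + $4,101,575 = $5,215,575; Quinlan $1,114,000 + $227,875 = $1,341,875.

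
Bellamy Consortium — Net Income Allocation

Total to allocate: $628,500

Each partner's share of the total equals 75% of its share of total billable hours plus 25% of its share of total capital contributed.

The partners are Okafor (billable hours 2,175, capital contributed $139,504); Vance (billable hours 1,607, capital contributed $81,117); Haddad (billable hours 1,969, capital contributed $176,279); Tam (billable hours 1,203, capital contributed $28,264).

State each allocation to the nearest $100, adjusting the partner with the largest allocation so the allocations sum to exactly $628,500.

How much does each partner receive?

Okafor: $199,000; Vance: $138,900; Haddad: $198,600; Tam: $92,000

Totals — billable hours 6,954, capital contributed 425,164.
Combined weights (75% billable hours + 25% capital contributed): Okafor 0.3166; Vance 0.2210; Haddad 0.3160; Tam 0.1464.
Unrounded shares: Okafor 198,987.34; Vance 138,907.92; Haddad 198,614.37; Tam 91,990.36.
After rounding ($100): Okafor $199,000; Vance $138,900; Haddad $198,600; Tam $92,000. Sum = $628,500.
Sum already equals the total — no adjustment.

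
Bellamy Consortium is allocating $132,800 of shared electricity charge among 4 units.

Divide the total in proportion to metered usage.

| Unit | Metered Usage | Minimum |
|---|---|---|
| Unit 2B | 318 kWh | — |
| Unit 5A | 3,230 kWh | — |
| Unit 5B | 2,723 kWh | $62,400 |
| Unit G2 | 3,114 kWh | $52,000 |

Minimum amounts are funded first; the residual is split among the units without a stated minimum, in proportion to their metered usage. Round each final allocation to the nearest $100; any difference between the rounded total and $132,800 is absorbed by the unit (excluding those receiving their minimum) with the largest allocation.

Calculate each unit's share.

Unit 2B: $1,600 | Unit 5A: $16,800 | Unit 5B: $62,400 | Unit G2: $52,000

Guaranteed amounts: Unit 5B $62,400; Unit G2 $52,000. Residual $18,400.
Residual split over remaining metered usage 3,548: Unit 2B 1,649.15 → $1,600; Unit 5A 16,750.85 → $16,800.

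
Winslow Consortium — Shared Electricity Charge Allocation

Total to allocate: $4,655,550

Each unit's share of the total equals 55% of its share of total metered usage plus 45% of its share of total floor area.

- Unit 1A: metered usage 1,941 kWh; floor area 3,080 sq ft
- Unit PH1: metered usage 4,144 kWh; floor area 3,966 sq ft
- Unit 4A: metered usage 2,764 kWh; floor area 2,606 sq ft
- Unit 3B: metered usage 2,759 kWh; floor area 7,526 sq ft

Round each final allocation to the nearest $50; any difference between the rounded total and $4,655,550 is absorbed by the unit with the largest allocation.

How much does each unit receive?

Unit 1A: $803,800 · Unit PH1: $1,397,800 · Unit 4A: $927,500 · Unit 3B: $1,526,450

Metered usage total 11,608; floor area total 17,178.
Blended shares (55% metered usage + 45% floor area): Unit 1A 0.1727; Unit PH1 0.3002; Unit 4A 0.1992; Unit 3B 0.3279.
Raw shares: Unit 1A 803,786.96; Unit PH1 1,397,791.00; Unit 4A 927,520.37; Unit 3B 1,526,451.66.
At nearest $50: Unit 1A $803,800; Unit PH1 $1,397,800; Unit 4A $927,500; Unit 3B $1,526,450. Sum = $4,655,550.
Sum already equals the total — no adjustment.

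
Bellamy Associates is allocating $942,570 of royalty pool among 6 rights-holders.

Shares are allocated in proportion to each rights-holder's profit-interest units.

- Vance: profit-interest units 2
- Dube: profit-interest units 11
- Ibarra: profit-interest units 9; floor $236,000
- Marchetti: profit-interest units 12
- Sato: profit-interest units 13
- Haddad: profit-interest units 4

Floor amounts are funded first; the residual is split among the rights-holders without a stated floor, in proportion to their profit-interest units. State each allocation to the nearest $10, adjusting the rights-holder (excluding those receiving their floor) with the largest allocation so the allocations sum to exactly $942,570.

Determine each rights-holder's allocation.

Vance: $33,650 | Dube: $185,050 | Ibarra: $236,000 | Marchetti: $201,880 | Sato: $218,700 | Haddad: $67,290

Guaranteed amounts: Ibarra $236,000. Balance $706,570.
Balance split over remaining profit-interest units 42: Vance 33,646.19 → $33,650; Dube 185,054.05 → $185,050; Marchetti 201,877.14 → $201,880; Sato 218,700.24 → $218,700; Haddad 67,292.38 → $67,290.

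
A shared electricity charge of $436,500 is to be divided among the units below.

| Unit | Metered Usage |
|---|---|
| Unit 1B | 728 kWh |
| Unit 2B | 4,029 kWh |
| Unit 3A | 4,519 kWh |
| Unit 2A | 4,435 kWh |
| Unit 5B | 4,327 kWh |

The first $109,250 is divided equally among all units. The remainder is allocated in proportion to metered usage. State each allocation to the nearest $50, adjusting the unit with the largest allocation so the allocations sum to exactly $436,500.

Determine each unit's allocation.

Unit 1B: $35,050 · Unit 2B: $94,950 · Unit 3A: $103,850 · Unit 2A: $102,300 · Unit 5B: $100,350

First tranche $109,250 split equally: $21,850 each.
Remainder $327,250 by metered usage (total 18,038): Unit 1B 13,207.56 → $13,200; Unit 2B 73,095.15 → $73,100; Unit 3A 81,984.85 → $82,000; Unit 2A 80,460.90 → $80,450; Unit 5B 78,501.54 → $78,500.
Totals: Unit 1B $21,850 + $13,200 = $35,050; Unit 2B $21,850 + $73,100 = $94,950; Unit 3A $21,850 + $82,000 = $103,850; Unit 2A $21,850 + $80,450 = $102,300; Unit 5B $21,850 + $78,500 = $100,350.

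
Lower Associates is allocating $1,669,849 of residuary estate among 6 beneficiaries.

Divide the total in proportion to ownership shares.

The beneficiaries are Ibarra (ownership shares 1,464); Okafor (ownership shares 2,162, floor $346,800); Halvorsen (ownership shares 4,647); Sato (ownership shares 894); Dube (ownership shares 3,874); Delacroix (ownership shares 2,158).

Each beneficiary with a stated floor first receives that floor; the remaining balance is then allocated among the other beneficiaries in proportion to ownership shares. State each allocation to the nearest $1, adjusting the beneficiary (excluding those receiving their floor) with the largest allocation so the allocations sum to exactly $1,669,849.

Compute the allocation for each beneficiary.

Minimums first: Okafor $346,800. Remaining pool $1,323,049.
Remaining pool split over remaining ownership shares 13,037: Ibarra 148,572.81 → $148,573; Halvorsen 471,596.89 → $471,597; Sato 90,726.84 → $90,727; Dube 393,149.64 → $393,150; Delacroix 219,002.82 → $219,003.
Rounding difference −$1 applied to Halvorsen → $471,596.

Ibarra: $148,573 | Okafor: $346,800 | Halvorsen: $471,596 | Sato: $90,727 | Dube: $393,150 | Delacroix: $219,003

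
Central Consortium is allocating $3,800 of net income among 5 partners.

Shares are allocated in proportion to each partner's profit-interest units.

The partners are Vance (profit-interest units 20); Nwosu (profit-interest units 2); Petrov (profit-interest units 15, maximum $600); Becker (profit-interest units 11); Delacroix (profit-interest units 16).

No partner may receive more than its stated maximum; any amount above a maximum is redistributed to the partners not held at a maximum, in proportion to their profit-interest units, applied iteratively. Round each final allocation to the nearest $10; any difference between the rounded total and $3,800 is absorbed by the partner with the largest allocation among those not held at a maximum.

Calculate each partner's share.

Total profit-interest units = 64.
Unconstrained shares: Vance 1,187.50; Nwosu 118.75; Petrov 890.62; Becker 653.12; Delacroix 950.00.
Cap binds for Petrov ($600); residual $3,200 reallocated over remaining profit-interest units 49.
Shares after redistribution: Vance 1,306.12 → $1,310; Nwosu 130.61 → $130; Becker 718.37 → $720; Delacroix 1,044.90 → $1,040.

Vance: $1,310 | Nwosu: $130 | Petrov: $600 | Becker: $720 | Delacroix: $1,040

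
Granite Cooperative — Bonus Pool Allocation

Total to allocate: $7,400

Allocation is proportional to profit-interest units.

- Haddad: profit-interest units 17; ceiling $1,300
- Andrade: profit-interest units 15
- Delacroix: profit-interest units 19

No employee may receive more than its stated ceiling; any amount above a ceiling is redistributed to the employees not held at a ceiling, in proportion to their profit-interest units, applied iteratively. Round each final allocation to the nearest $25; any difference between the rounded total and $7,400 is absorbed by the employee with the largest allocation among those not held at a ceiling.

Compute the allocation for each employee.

Total profit-interest units = 51.
Unconstrained shares: Haddad 2,466.67; Andrade 2,176.47; Delacroix 2,756.86.
Cap binds for Haddad ($1,300); remaining pool $6,100 reallocated over remaining profit-interest units 34.
Remaining shares: Andrade 2,691.18 → $2,700; Delacroix 3,408.82 → $3,400.

Haddad: $1,300 | Andrade: $2,700 | Delacroix: $3,400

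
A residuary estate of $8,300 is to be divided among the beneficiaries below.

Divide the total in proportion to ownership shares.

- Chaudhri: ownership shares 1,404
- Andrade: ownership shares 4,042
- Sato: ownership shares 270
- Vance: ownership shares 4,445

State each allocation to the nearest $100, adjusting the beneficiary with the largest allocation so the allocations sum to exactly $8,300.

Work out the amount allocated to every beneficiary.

Combined ownership shares = 10,161.
Pro-rata amounts: Chaudhri 1,404/10,161 × $8,300 = 1,146.86; Andrade 4,042/10,161 × $8,300 = 3,301.70; Sato 270/10,161 × $8,300 = 220.55; Vance 4,445/10,161 × $8,300 = 3,630.89.
Rounded to nearest $100: Chaudhri $1,100; Andrade $3,300; Sato $200; Vance $3,600. Sum = $8,200.
Difference $8,300 − $8,200 = +$100 applied to largest allocation (Vance): Vance becomes $3,700.

Chaudhri: $1,100; Andrade: $3,300; Sato: $200; Vance: $3,700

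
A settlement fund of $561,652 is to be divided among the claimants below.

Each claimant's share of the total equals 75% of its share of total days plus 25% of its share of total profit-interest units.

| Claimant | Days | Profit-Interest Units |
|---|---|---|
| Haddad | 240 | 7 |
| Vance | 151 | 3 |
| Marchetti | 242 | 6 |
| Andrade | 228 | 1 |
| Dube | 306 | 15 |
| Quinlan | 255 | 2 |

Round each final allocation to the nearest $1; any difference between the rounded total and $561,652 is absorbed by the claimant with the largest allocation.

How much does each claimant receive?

Days total 1,422; profit-interest units total 34.
Blended shares (75% days + 25% profit-interest units): Haddad 0.1781; Vance 0.1017; Marchetti 0.1718; Andrade 0.1276; Dube 0.2717; Quinlan 0.1492.
Unrounded shares: Haddad 100,003.75; Vance 57,120.11; Marchetti 96,466.41; Andrade 71,670.22; Dube 152,593.28; Quinlan 83,798.23.
After rounding ($1): Haddad $100,004; Vance $57,120; Marchetti $96,466; Andrade $71,670; Dube $152,593; Quinlan $83,798. Sum = $561,651.
Difference $561,652 − $561,651 = +$1 applied to largest allocation (Dube): Dube becomes $152,594.

Haddad: $100,004; Vance: $57,120; Marchetti: $96,466; Andrade: $71,670; Dube: $152,594; Quinlan: $83,798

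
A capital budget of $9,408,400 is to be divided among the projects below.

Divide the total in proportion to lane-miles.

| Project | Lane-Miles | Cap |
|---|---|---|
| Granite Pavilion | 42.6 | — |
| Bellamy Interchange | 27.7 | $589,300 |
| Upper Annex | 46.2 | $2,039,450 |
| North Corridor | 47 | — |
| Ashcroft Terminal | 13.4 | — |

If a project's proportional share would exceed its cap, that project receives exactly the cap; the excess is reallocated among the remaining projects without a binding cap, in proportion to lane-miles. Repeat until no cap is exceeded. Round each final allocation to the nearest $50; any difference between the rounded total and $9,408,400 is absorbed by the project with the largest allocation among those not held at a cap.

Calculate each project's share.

Granite Pavilion: $2,804,000 | Bellamy Interchange: $589,300 | Upper Annex: $2,039,450 | North Corridor: $3,093,650 | Ashcroft Terminal: $882,000

Total lane-miles = 176.9.
Proportional shares (ignoring caps): Granite Pavilion 2,265,674.62; Bellamy Interchange 1,473,220.35; Upper Annex 2,457,140.08; North Corridor 2,499,687.96; Ashcroft Terminal 712,676.99.
Capped: Bellamy Interchange ($589,300), Upper Annex ($2,039,450); balance $6,779,650 reallocated over remaining lane-miles 103.
Shares after redistribution: Granite Pavilion 2,804,010.58 → $2,804,000; North Corridor 3,093,626.70 → $3,093,650; Ashcroft Terminal 882,012.72 → $882,000.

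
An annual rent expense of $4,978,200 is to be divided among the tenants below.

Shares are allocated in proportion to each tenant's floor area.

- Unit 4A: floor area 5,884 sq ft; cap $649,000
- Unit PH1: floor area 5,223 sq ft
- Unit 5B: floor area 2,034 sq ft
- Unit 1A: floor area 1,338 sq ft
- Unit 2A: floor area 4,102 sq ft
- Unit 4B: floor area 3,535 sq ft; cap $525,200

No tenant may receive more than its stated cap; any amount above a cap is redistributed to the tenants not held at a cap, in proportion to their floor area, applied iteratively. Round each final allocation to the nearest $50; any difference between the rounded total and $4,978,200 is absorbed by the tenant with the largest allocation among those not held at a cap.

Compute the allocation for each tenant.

Sum of floor area: 22,116.
Pro-rata shares before constraints: Unit 4A 1,324,458.71; Unit PH1 1,175,670.94; Unit 5B 457,843.14; Unit 1A 301,177.05; Unit 2A 923,339.50; Unit 4B 795,710.66.
Cap binds for Unit 4A ($649,000), Unit 4B ($525,200); remaining pool $3,804,000 reallocated over remaining floor area 12,697.
Remaining shares: Unit PH1 1,564,802.08 → $1,564,800; Unit 5B 609,383.00 → $609,400; Unit 1A 400,862.57 → $400,850; Unit 2A 1,228,952.35 → $1,228,950.

Unit 4A: $649,000 · Unit PH1: $1,564,800 · Unit 5B: $609,400 · Unit 1A: $400,850 · Unit 2A: $1,228,950 · Unit 4B: $525,200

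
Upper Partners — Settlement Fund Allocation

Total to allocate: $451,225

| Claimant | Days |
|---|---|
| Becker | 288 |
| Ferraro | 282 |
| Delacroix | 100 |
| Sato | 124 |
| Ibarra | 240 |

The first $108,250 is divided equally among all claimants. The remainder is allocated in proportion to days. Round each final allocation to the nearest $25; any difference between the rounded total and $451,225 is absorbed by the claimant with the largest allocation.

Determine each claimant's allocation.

Equal tier: $108,250 ÷ 5 = $21,650 apiece.
Remainder $342,975 by days (total 1,034): Becker 95,528.82 → $95,525; Ferraro 93,538.64 → $93,550; Delacroix 33,169.73 → $33,175; Sato 41,130.46 → $41,125; Ibarra 79,607.35 → $79,600.
Totals: Becker $21,650 + $95,525 = $117,175; Ferraro $21,650 + $93,550 = $115,200; Delacroix $21,650 + $33,175 = $54,825; Sato $21,650 + $41,125 = $62,775; Ibarra $21,650 + $79,600 = $101,250.

Becker: $117,175 | Ferraro: $115,200 | Delacroix: $54,825 | Sato: $62,775 | Ibarra: $101,250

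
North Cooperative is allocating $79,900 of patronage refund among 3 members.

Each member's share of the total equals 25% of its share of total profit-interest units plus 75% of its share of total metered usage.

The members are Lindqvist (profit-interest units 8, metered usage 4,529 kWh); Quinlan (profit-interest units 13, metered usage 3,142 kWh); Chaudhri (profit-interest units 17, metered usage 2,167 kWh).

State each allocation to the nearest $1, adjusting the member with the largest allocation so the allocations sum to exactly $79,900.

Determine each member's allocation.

Profit-interest units total 38; metered usage total 9,838.
Blended shares (25% profit-interest units + 75% metered usage): Lindqvist 0.3979; Quinlan 0.3251; Chaudhri 0.2770.
Pro-rata amounts: Lindqvist 31,792.20; Quinlan 25,972.03; Chaudhri 22,135.76.
After rounding ($1): Lindqvist $31,792; Quinlan $25,972; Chaudhri $22,136. Sum = $79,900.
No rounding difference to absorb.

Lindqvist: $31,792; Quinlan: $25,972; Chaudhri: $22,136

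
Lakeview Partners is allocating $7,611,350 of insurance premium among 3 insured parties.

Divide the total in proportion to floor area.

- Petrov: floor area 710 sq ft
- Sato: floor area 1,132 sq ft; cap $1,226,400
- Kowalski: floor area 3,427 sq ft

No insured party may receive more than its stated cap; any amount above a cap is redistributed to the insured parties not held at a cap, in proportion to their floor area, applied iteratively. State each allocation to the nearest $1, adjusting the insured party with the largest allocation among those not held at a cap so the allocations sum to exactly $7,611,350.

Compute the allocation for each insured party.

Total floor area = 5,269.
Pro-rata shares before constraints: Petrov 1,025,632.66; Sato 1,635,234.05; Kowalski 4,950,483.29.
Held at cap: Sato ($1,226,400); remaining pool $6,384,950 reallocated over remaining floor area 4,137.
Remaining shares: Petrov 1,095,797.56 → $1,095,798; Kowalski 5,289,152.44 → $5,289,152.

Petrov: $1,095,798 | Sato: $1,226,400 | Kowalski: $5,289,152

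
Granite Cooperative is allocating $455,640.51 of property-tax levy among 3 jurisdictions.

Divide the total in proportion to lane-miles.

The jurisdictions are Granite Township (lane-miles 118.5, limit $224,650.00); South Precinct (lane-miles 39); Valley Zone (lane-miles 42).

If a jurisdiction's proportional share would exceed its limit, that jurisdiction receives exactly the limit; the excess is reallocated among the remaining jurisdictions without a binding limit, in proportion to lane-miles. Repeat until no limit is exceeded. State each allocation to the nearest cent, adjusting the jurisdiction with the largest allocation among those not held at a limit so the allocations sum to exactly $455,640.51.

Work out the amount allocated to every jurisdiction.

Granite Township: $224,650.00; South Precinct: $111,217.65; Valley Zone: $119,772.86

Combined lane-miles = 199.5.
Unconstrained shares: Granite Township 270,643.6112; South Precinct 89,072.5809; Valley Zone 95,924.3179.
Capped: Granite Township ($224,650.00); residual $230,990.51 reallocated over remaining lane-miles 81.
Remaining shares: South Precinct 111,217.6530 → $111,217.65; Valley Zone 119,772.8570 → $119,772.86.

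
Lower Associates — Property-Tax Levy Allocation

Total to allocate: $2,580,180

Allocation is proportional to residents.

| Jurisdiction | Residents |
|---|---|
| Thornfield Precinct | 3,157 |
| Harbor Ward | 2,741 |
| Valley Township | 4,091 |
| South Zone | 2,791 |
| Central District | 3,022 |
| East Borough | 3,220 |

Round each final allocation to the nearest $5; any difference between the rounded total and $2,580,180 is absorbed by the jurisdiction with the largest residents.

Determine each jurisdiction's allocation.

Combined residents = 19,022.
Proportional shares: Thornfield Precinct 3,157/19,022 × $2,580,180 = 428,221.44; Harbor Ward 2,741/19,022 × $2,580,180 = 371,794.42; Valley Township 4,091/19,022 × $2,580,180 = 554,910.97; South Zone 2,791/19,022 × $2,580,180 = 378,576.51; Central District 3,022/19,022 × $2,580,180 = 409,909.79; East Borough 3,220/19,022 × $2,580,180 = 436,766.88.
After rounding ($5): Thornfield Precinct $428,220; Harbor Ward $371,795; Valley Township $554,910; South Zone $378,575; Central District $409,910; East Borough $436,765. Sum = $2,580,175.
Difference $2,580,180 − $2,580,175 = +$5 applied to largest residents (Valley Township): Valley Township becomes $554,915.

Thornfield Precinct: $428,220 | Harbor Ward: $371,795 | Valley Township: $554,915 | South Zone: $378,575 | Central District: $409,910 | East Borough: $436,765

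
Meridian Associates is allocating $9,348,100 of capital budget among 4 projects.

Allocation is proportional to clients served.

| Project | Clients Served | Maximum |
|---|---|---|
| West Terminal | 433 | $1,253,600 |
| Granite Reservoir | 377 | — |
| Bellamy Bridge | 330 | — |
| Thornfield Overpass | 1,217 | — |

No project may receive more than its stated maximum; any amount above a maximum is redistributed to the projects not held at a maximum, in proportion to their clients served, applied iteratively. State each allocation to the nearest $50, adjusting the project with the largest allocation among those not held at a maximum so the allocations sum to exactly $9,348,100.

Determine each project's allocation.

Combined clients served = 2,357.
Pro-rata shares before constraints: West Terminal 1,717,321.72; Granite Reservoir 1,495,220.07; Bellamy Bridge 1,308,813.32; Thornfield Overpass 4,826,744.89.
Cap binds for West Terminal ($1,253,600); balance $8,094,500 reallocated over remaining clients served 1,924.
Remaining shares: Granite Reservoir 1,586,084.46 → $1,586,100; Bellamy Bridge 1,388,349.79 → $1,388,350; Thornfield Overpass 5,120,065.75 → $5,120,050.

West Terminal: $1,253,600 | Granite Reservoir: $1,586,100 | Bellamy Bridge: $1,388,350 | Thornfield Overpass: $5,120,050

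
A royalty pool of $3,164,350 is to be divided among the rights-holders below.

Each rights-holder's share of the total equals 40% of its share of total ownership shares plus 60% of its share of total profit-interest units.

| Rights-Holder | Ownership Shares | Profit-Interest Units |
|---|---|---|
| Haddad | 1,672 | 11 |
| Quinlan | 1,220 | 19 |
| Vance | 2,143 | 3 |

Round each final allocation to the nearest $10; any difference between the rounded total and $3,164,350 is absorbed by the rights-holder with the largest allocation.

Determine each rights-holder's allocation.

Ownership shares total 5,035; profit-interest units total 33.
Composite weights (40% ownership shares + 60% profit-interest units): Haddad 0.3328; Quinlan 0.4424; Vance 0.2248.
Proportional shares: Haddad 1,053,191.21; Quinlan 1,399,832.79; Vance 711,326.00.
After rounding ($10): Haddad $1,053,190; Quinlan $1,399,830; Vance $711,330. Sum = $3,164,350.
Rounded total matches; no reconciliation needed.

Haddad: $1,053,190 · Quinlan: $1,399,830 · Vance: $711,330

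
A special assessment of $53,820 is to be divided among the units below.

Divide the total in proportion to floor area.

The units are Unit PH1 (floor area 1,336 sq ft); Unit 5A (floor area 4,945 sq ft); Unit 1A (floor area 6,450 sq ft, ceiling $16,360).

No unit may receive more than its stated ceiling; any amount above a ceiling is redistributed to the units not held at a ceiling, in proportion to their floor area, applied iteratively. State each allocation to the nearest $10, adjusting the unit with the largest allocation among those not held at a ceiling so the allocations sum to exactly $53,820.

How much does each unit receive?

Unit PH1: $7,970; Unit 5A: $29,490; Unit 1A: $16,360

Combined floor area = 12,731.
Unconstrained shares: Unit PH1 5,647.91; Unit 5A 20,904.87; Unit 1A 27,267.22.
Held at cap: Unit 1A ($16,360); residual $37,460 reallocated over remaining floor area 6,281.
Redistributed shares: Unit PH1 7,967.93 → $7,970; Unit 5A 29,492.07 → $29,490.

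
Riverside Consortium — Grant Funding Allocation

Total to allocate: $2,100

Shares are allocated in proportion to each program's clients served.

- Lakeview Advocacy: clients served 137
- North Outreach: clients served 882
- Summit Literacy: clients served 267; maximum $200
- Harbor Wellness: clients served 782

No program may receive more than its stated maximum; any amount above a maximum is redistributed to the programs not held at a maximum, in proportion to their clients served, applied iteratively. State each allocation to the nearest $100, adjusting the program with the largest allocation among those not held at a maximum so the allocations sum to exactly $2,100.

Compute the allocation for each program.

Sum of clients served: 2,068.
Unconstrained shares: Lakeview Advocacy 139.12; North Outreach 895.65; Summit Literacy 271.13; Harbor Wellness 794.10.
Capped: Summit Literacy ($200); balance $1,900 reallocated over remaining clients served 1,801.
Remaining shares: Lakeview Advocacy 144.53 → $100; North Outreach 930.48 → $900; Harbor Wellness 824.99 → $800.
Rounding difference +$100 applied to North Outreach → $1,000.

Lakeview Advocacy: $100; North Outreach: $1,000; Summit Literacy: $200; Harbor Wellness: $800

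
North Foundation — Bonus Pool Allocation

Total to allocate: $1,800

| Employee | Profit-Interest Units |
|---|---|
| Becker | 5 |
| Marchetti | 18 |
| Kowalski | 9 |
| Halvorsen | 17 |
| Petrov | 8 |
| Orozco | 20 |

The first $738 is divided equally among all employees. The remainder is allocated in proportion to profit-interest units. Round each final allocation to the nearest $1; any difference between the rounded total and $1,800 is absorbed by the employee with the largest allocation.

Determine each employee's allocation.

$738 shared equally gives $123 per employee.
Remainder $1,062 by profit-interest units (total 77): Becker 68.96 → $69; Marchetti 248.26 → $248; Kowalski 124.13 → $124; Halvorsen 234.47 → $234; Petrov 110.34 → $110; Orozco 275.84 → $276.
Rounding difference +$1 on remainder applied to Orozco.
Totals: Becker $123 + $69 = $192; Marchetti $123 + $248 = $371; Kowalski $123 + $124 = $247; Halvorsen $123 + $234 = $357; Petrov $123 + $110 = $233; Orozco $123 + $277 = $400.

Becker: $192 | Marchetti: $371 | Kowalski: $247 | Halvorsen: $357 | Petrov: $233 | Orozco: $400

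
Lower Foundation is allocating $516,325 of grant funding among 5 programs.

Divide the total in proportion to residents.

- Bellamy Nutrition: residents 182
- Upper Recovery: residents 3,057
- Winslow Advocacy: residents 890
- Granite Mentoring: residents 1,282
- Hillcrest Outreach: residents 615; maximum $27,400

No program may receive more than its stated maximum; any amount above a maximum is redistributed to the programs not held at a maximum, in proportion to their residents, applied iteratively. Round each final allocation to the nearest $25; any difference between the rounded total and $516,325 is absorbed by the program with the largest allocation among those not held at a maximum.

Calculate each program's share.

Bellamy Nutrition: $16,450; Upper Recovery: $276,200; Winslow Advocacy: $80,425; Granite Mentoring: $115,850; Hillcrest Outreach: $27,400

Residents total: 6,026.
Pro-rata shares before constraints: Bellamy Nutrition 15,594.28; Upper Recovery 261,932.55; Winslow Advocacy 76,257.76; Granite Mentoring 109,845.44; Hillcrest Outreach 52,694.97.
Capped: Hillcrest Outreach ($27,400); remaining pool $488,925 reallocated over remaining residents 5,411.
Remaining shares: Bellamy Nutrition 16,445.08 → $16,450; Upper Recovery 276,223.20 → $276,225; Winslow Advocacy 80,418.27 → $80,425; Granite Mentoring 115,838.45 → $115,850.
Rounding difference −$25 applied to Upper Recovery → $276,200.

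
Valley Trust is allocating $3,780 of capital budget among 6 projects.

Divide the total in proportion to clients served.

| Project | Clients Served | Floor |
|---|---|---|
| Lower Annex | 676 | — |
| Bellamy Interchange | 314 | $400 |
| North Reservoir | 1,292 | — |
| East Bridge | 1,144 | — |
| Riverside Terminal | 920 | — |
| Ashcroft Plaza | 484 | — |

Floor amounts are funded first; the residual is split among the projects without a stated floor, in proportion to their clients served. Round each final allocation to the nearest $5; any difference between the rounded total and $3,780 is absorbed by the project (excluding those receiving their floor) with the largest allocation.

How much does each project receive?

Lower Annex: $505 | Bellamy Interchange: $400 | North Reservoir: $970 | East Bridge: $855 | Riverside Terminal: $690 | Ashcroft Plaza: $360

Minimums first: Bellamy Interchange $400. Balance $3,380.
Balance split over remaining clients served 4,516: Lower Annex 505.95 → $505; North Reservoir 967.00 → $965; East Bridge 856.23 → $855; Riverside Terminal 688.57 → $690; Ashcroft Plaza 362.25 → $360.
Rounding difference +$5 applied to North Reservoir → $970.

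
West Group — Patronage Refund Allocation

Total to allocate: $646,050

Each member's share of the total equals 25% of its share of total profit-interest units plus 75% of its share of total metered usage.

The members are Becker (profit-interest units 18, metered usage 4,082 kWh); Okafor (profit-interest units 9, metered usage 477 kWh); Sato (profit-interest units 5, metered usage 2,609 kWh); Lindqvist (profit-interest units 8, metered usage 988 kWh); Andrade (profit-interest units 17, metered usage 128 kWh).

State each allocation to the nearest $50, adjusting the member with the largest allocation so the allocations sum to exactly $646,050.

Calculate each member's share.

Profit-interest units total 57; metered usage total 8,284.
Combined weights (25% profit-interest units + 75% metered usage): Becker 0.4485; Okafor 0.0827; Sato 0.2581; Lindqvist 0.1245; Andrade 0.0862.
Pro-rata amounts: Becker 289,763.25; Okafor 53,402.07; Sato 166,770.17; Lindqvist 80,457.30; Andrade 55,657.21.
After rounding ($50): Becker $289,750; Okafor $53,400; Sato $166,750; Lindqvist $80,450; Andrade $55,650. Sum = $646,000.
Difference $646,050 − $646,000 = +$50 applied to largest allocation (Becker): Becker becomes $289,800.

Becker: $289,800; Okafor: $53,400; Sato: $166,750; Lindqvist: $80,450; Andrade: $55,650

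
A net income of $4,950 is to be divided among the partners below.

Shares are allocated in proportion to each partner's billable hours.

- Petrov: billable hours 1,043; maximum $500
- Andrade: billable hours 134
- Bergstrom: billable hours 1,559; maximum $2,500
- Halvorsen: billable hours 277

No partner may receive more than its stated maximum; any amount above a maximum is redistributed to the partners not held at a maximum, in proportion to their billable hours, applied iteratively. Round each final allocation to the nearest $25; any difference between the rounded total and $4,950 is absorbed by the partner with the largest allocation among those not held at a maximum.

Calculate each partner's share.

Combined billable hours = 3,013.
Proportional shares (ignoring caps): Petrov 1,713.52; Andrade 220.15; Bergstrom 2,561.25; Halvorsen 455.08.
Held at cap: Petrov ($500), Bergstrom ($2,500); remaining pool $1,950 reallocated over remaining billable hours 411.
Shares after redistribution: Andrade 635.77 → $625; Halvorsen 1,314.23 → $1,325.

Petrov: $500; Andrade: $625; Bergstrom: $2,500; Halvorsen: $1,325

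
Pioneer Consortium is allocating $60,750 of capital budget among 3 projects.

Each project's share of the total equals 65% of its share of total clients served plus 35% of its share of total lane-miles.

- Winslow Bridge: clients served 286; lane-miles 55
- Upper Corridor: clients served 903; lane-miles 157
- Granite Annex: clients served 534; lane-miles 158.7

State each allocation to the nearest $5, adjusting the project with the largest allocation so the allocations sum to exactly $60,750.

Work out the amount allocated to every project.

Winslow Bridge: $9,710; Upper Corridor: $29,700; Granite Annex: $21,340

Totals — clients served 1,723, lane-miles 370.7.
Composite weights (65% clients served + 35% lane-miles): Winslow Bridge 0.1598; Upper Corridor 0.4889; Granite Annex 0.3513.
Pro-rata amounts: Winslow Bridge 9,709.19; Upper Corridor 29,700.00; Granite Annex 21,340.81.
Rounded to nearest $5: Winslow Bridge $9,710; Upper Corridor $29,700; Granite Annex $21,340. Sum = $60,750.
Sum already equals the total — no adjustment.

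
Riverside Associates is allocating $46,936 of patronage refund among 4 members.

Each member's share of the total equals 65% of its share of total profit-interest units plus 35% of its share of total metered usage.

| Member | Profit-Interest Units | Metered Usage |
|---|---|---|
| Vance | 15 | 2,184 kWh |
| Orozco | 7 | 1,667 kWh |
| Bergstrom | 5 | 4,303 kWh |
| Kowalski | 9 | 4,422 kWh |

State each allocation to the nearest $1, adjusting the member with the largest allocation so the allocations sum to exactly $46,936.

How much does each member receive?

Vance: $15,565; Orozco: $8,110; Bergstrom: $9,858; Kowalski: $13,403

Profit-interest units total 36; metered usage total 12,576.
Blended shares (65% profit-interest units + 35% metered usage): Vance 0.3316; Orozco 0.1728; Bergstrom 0.2100; Kowalski 0.2856.
Raw shares: Vance 15,564.72; Orozco 8,109.73; Bergstrom 9,858.14; Kowalski 13,403.41.
After rounding ($1): Vance $15,565; Orozco $8,110; Bergstrom $9,858; Kowalski $13,403. Sum = $46,936.
No rounding difference to absorb.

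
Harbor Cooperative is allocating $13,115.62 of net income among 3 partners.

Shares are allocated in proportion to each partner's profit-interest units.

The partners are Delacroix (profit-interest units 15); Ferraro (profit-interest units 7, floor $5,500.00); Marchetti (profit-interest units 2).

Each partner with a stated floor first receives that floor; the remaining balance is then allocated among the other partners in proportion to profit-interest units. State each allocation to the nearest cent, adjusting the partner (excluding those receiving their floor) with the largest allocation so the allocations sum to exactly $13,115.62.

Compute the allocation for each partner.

Delacroix: $6,719.66 | Ferraro: $5,500.00 | Marchetti: $895.96

Fund the minimums — Ferraro $5,500.00. Residual $7,615.62.
Residual split over remaining profit-interest units 17: Delacroix 6,719.6647 → $6,719.66; Marchetti 895.9553 → $895.96.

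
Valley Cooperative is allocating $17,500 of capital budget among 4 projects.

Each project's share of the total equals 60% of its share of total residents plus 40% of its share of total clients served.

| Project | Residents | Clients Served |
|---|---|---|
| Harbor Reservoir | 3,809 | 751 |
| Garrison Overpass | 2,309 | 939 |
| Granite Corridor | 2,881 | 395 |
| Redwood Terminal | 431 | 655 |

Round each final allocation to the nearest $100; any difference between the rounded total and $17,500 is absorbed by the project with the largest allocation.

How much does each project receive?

Harbor Reservoir: $6,100 · Garrison Overpass: $5,000 · Granite Corridor: $4,200 · Redwood Terminal: $2,200

Residents total 9,430; clients served total 2,740.
Composite weights (60% residents + 40% clients served): Harbor Reservoir 0.3520; Garrison Overpass 0.2840; Granite Corridor 0.2410; Redwood Terminal 0.1230.
Raw shares: Harbor Reservoir 6,159.81; Garrison Overpass 4,969.90; Granite Corridor 4,217.02; Redwood Terminal 2,153.26.
Rounded to nearest $100: Harbor Reservoir $6,200; Garrison Overpass $5,000; Granite Corridor $4,200; Redwood Terminal $2,200. Sum = $17,600.
Difference $17,500 − $17,600 = −$100 applied to largest allocation (Harbor Reservoir): Harbor Reservoir becomes $6,100.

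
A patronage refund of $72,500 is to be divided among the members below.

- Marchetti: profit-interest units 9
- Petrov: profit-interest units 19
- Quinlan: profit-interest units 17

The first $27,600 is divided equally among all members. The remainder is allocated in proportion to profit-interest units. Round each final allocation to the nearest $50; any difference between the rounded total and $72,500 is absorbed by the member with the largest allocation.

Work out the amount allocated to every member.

Marchetti: $18,200 | Petrov: $28,150 | Quinlan: $26,150

First tranche $27,600 split equally: $9,200 each.
Remainder $44,900 by profit-interest units (total 45): Marchetti 8,980.00 → $9,000; Petrov 18,957.78 → $18,950; Quinlan 16,962.22 → $16,950.
Totals: Marchetti $9,200 + $9,000 = $18,200; Petrov $9,200 + $18,950 = $28,150; Quinlan $9,200 + $16,950 = $26,150.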